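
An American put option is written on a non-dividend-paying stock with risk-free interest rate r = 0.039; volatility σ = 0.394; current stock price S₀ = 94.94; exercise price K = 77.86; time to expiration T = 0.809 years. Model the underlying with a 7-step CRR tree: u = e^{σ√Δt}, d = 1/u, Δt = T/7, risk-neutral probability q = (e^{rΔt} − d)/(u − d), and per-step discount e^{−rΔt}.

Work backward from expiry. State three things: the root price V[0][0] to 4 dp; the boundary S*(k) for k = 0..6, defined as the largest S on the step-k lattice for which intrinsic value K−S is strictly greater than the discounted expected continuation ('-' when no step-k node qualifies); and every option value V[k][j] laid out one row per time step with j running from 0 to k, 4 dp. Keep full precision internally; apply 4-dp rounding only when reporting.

Δt=0.11557  u=1.14333  d=0.87464  q=0.48338  discount=0.99550
step 7 (expiry): payoffs max(K−S,0) = 40.6848 29.2646 14.3362 0.0000 0.0000 0.0000 0.0000 0.0000
step 6: (k=6,j=0): S=42.5034, (K−S)⁺=35.3566, hold=35.0064 ⇒ V=35.3566 exercise | (k=6,j=1): S=55.5604, (K−S)⁺=22.2996, hold=21.9494 ⇒ V=22.2996 exercise | (k=6,j=2): S=72.6286, (K−S)⁺=5.2314, hold=7.3731 ⇒ V=7.3731 continue | (k=6,j=3): S=94.9400, (K−S)⁺=0.0000, hold=0.0000 ⇒ V=0.0000 continue | (k=6,j=4): S=124.1055, (K−S)⁺=0.0000, hold=0.0000 ⇒ V=0.0000 continue | (k=6,j=5): S=162.2306, (K−S)⁺=0.0000, hold=0.0000 ⇒ V=0.0000 continue | (k=6,j=6): S=212.0677, (K−S)⁺=0.0000, hold=0.0000 ⇒ V=0.0000 continue  boundary S*=55.5604
step 5: (k=5,j=0): S=48.5954, (K−S)⁺=29.2646, hold=28.9145 ⇒ V=29.2646 exercise | (k=5,j=1): S=63.5238, (K−S)⁺=14.3362, hold=15.0166 ⇒ V=15.0166 continue | (k=5,j=2): S=83.0383, (K−S)⁺=0.0000, hold=3.7920 ⇒ V=3.7920 continue | (k=5,j=3): S=108.5476, (K−S)⁺=0.0000, hold=0.0000 ⇒ V=0.0000 continue | (k=5,j=4): S=141.8933, (K−S)⁺=0.0000, hold=0.0000 ⇒ V=0.0000 continue | (k=5,j=5): S=185.4828, (K−S)⁺=0.0000, hold=0.0000 ⇒ V=0.0000 continue  boundary S*=48.5954
step 4: (k=4,j=0): S=55.5604, (K−S)⁺=22.2996, hold=22.2768 ⇒ V=22.2996 exercise | (k=4,j=1): S=72.6286, (K−S)⁺=5.2314, hold=9.5478 ⇒ V=9.5478 continue | (k=4,j=2): S=94.9400, (K−S)⁺=0.0000, hold=1.9502 ⇒ V=1.9502 continue | (k=4,j=3): S=124.1055, (K−S)⁺=0.0000, hold=0.0000 ⇒ V=0.0000 continue | (k=4,j=4): S=162.2306, (K−S)⁺=0.0000, hold=0.0000 ⇒ V=0.0000 continue  boundary S*=55.5604
step 3: (k=3,j=0): S=63.5238, (K−S)⁺=14.3362, hold=16.0631 ⇒ V=16.0631 continue | (k=3,j=1): S=83.0383, (K−S)⁺=0.0000, hold=5.8489 ⇒ V=5.8489 continue | (k=3,j=2): S=108.5476, (K−S)⁺=0.0000, hold=1.0030 ⇒ V=1.0030 continue | (k=3,j=3): S=141.8933, (K−S)⁺=0.0000, hold=0.0000 ⇒ V=0.0000 continue  boundary S*=-
step 2: (k=2,j=0): S=72.6286, (K−S)⁺=5.2314, hold=11.0757 ⇒ V=11.0757 continue | (k=2,j=1): S=94.9400, (K−S)⁺=0.0000, hold=3.4907 ⇒ V=3.4907 continue | (k=2,j=2): S=124.1055, (K−S)⁺=0.0000, hold=0.5158 ⇒ V=0.5158 continue  boundary S*=-
step 1: (k=1,j=0): S=83.0383, (K−S)⁺=0.0000, hold=7.3760 ⇒ V=7.3760 continue | (k=1,j=1): S=108.5476, (K−S)⁺=0.0000, hold=2.0435 ⇒ V=2.0435 continue  boundary S*=-
step 0: (k=0,j=0): S=94.9400, (K−S)⁺=0.0000, hold=4.7768 ⇒ V=4.7768 continue  boundary S*=-

price = 4.7768
boundary = - - - - 55.5604 48.5954 55.5604
tree:
4.7768
7.3760 2.0435
11.0757 3.4907 0.5158
16.0631 5.8489 1.0030 0.0000
22.2996 9.5478 1.9502 0.0000 0.0000
29.2646 15.0166 3.7920 0.0000 0.0000 0.0000
35.3566 22.2996 7.3731 0.0000 0.0000 0.0000 0.0000
40.6848 29.2646 14.3362 0.0000 0.0000 0.0000 0.0000 0.0000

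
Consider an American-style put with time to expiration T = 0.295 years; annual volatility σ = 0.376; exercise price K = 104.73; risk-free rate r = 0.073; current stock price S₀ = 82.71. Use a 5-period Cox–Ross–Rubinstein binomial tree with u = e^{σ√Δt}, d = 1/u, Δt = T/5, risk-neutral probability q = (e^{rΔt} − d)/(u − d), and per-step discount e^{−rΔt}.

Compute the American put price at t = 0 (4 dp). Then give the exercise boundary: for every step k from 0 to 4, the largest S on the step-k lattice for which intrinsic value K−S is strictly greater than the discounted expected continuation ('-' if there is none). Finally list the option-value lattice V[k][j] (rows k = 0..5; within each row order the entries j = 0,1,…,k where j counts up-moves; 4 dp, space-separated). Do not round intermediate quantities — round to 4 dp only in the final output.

params: Δt=0.05900 u=1.09563 d=0.91272 q=0.50078 e^(-rΔt)=0.99570
t_5 payoffs: 52.3413 41.8423 29.2392 14.1104 0.0000 0.0000
t_4: node(4,0) S=57.3986 payoff=47.3314 vs cont=46.8813 → 47.3314 [stop]  node(4,1) S=68.9017 payoff=35.8283 vs cont=35.3782 → 35.8283 [stop]  node(4,2) S=82.7100 payoff=22.0200 vs cont=21.5699 → 22.0200 [stop]  node(4,3) S=99.2856 payoff=5.4444 vs cont=7.0139 → 7.0139 [wait]  node(4,4) S=119.1831 payoff=0.0000 vs cont=0.0000 → 0.0000 [wait]  ⇒ S*(4)=82.7100
t_3: node(3,0) S=62.8877 payoff=41.8423 vs cont=41.3922 → 41.8423 [stop]  node(3,1) S=75.4908 payoff=29.2392 vs cont=28.7891 → 29.2392 [stop]  node(3,2) S=90.6196 payoff=14.1104 vs cont=14.4429 → 14.4429 [wait]  node(3,3) S=108.7804 payoff=0.0000 vs cont=3.4864 → 3.4864 [wait]  ⇒ S*(3)=75.4908
t_2: node(2,0) S=68.9017 payoff=35.8283 vs cont=35.3782 → 35.8283 [stop]  node(2,1) S=82.7100 payoff=22.0200 vs cont=21.7357 → 22.0200 [stop]  node(2,2) S=99.2856 payoff=5.4444 vs cont=8.9176 → 8.9176 [wait]  ⇒ S*(2)=82.7100
t_1: node(1,0) S=75.4908 payoff=29.2392 vs cont=28.7891 → 29.2392 [stop]  node(1,1) S=90.6196 payoff=14.1104 vs cont=15.3921 → 15.3921 [wait]  ⇒ S*(1)=75.4908
t_0: node(0,0) S=82.7100 payoff=22.0200 vs cont=22.2090 → 22.2090 [wait]  ⇒ S*(0)=-

price = 22.2090
boundary = - 75.4908 82.7100 75.4908 82.7100
tree:
22.2090
29.2392 15.3921
35.8283 22.0200 8.9176
41.8423 29.2392 14.4429 3.4864
47.3314 35.8283 22.0200 7.0139 0.0000
52.3413 41.8423 29.2392 14.1104 0.0000 0.0000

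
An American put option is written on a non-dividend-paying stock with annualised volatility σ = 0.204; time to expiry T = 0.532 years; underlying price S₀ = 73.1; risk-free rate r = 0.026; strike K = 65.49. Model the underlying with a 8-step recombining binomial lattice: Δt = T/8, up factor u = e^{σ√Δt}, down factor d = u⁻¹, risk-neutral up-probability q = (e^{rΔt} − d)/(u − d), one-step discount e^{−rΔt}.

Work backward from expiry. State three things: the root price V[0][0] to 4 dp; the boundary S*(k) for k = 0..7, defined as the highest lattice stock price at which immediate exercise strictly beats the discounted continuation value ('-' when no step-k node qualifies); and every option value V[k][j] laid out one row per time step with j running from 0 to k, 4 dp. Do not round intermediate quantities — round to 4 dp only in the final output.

params: Δt=0.06650 u=1.05402 d=0.94875 q=0.50329 e^(-rΔt)=0.99827
t_8 payoffs: 17.5009 12.1766 6.2616 0.0000 0.0000 0.0000 0.0000 0.0000 0.0000
t_7: node(7,0) S=50.5813 payoff=14.9087 vs cont=14.7956 → 14.9087 [stop]  node(7,1) S=56.1932 payoff=9.2968 vs cont=9.1837 → 9.2968 [stop]  node(7,2) S=62.4277 payoff=3.0623 vs cont=3.1048 → 3.1048 [wait]  node(7,3) S=69.3539 payoff=0.0000 vs cont=0.0000 → 0.0000 [wait]  node(7,4) S=77.0485 payoff=0.0000 vs cont=0.0000 → 0.0000 [wait]  node(7,5) S=85.5968 payoff=0.0000 vs cont=0.0000 → 0.0000 [wait]  node(7,6) S=95.0936 payoff=0.0000 vs cont=0.0000 → 0.0000 [wait]  node(7,7) S=105.6440 payoff=0.0000 vs cont=0.0000 → 0.0000 [wait]  ⇒ S*(7)=56.1932
t_6: node(6,0) S=53.3134 payoff=12.1766 vs cont=12.0634 → 12.1766 [stop]  node(6,1) S=59.2284 payoff=6.2616 vs cont=6.1698 → 6.2616 [stop]  node(6,2) S=65.7997 payoff=0.0000 vs cont=1.5395 → 1.5395 [wait]  node(6,3) S=73.1000 payoff=0.0000 vs cont=0.0000 → 0.0000 [wait]  node(6,4) S=81.2103 payoff=0.0000 vs cont=0.0000 → 0.0000 [wait]  node(6,5) S=90.2204 payoff=0.0000 vs cont=0.0000 → 0.0000 [wait]  node(6,6) S=100.2301 payoff=0.0000 vs cont=0.0000 → 0.0000 [wait]  ⇒ S*(6)=59.2284
t_5: node(5,0) S=56.1932 payoff=9.2968 vs cont=9.1837 → 9.2968 [stop]  node(5,1) S=62.4277 payoff=3.0623 vs cont=3.8783 → 3.8783 [wait]  node(5,2) S=69.3539 payoff=0.0000 vs cont=0.7634 → 0.7634 [wait]  node(5,3) S=77.0485 payoff=0.0000 vs cont=0.0000 → 0.0000 [wait]  node(5,4) S=85.5968 payoff=0.0000 vs cont=0.0000 → 0.0000 [wait]  node(5,5) S=95.0936 payoff=0.0000 vs cont=0.0000 → 0.0000 [wait]  ⇒ S*(5)=56.1932
t_4: node(4,0) S=59.2284 payoff=6.2616 vs cont=6.5584 → 6.5584 [wait]  node(4,1) S=65.7997 payoff=0.0000 vs cont=2.3066 → 2.3066 [wait]  node(4,2) S=73.1000 payoff=0.0000 vs cont=0.3785 → 0.3785 [wait]  node(4,3) S=81.2103 payoff=0.0000 vs cont=0.0000 → 0.0000 [wait]  node(4,4) S=90.2204 payoff=0.0000 vs cont=0.0000 → 0.0000 [wait]  ⇒ S*(4)=-
t_3: node(3,0) S=62.4277 payoff=3.0623 vs cont=4.4109 → 4.4109 [wait]  node(3,1) S=69.3539 payoff=0.0000 vs cont=1.3339 → 1.3339 [wait]  node(3,2) S=77.0485 payoff=0.0000 vs cont=0.1877 → 0.1877 [wait]  node(3,3) S=85.5968 payoff=0.0000 vs cont=0.0000 → 0.0000 [wait]  ⇒ S*(3)=-
t_2: node(2,0) S=65.7997 payoff=0.0000 vs cont=2.8573 → 2.8573 [wait]  node(2,1) S=73.1000 payoff=0.0000 vs cont=0.7557 → 0.7557 [wait]  node(2,2) S=81.2103 payoff=0.0000 vs cont=0.0931 → 0.0931 [wait]  ⇒ S*(2)=-
t_1: node(1,0) S=69.3539 payoff=0.0000 vs cont=1.7965 → 1.7965 [wait]  node(1,1) S=77.0485 payoff=0.0000 vs cont=0.4215 → 0.4215 [wait]  ⇒ S*(1)=-
t_0: node(0,0) S=73.1000 payoff=0.0000 vs cont=1.1025 → 1.1025 [wait]  ⇒ S*(0)=-

price = 1.1025
boundary = - - - - - 56.1932 59.2284 56.1932
tree:
1.1025
1.7965 0.4215
2.8573 0.7557 0.0931
4.4109 1.3339 0.1877 0.0000
6.5584 2.3066 0.3785 0.0000 0.0000
9.2968 3.8783 0.7634 0.0000 0.0000 0.0000
12.1766 6.2616 1.5395 0.0000 0.0000 0.0000 0.0000
14.9087 9.2968 3.1048 0.0000 0.0000 0.0000 0.0000 0.0000
17.5009 12.1766 6.2616 0.0000 0.0000 0.0000 0.0000 0.0000 0.0000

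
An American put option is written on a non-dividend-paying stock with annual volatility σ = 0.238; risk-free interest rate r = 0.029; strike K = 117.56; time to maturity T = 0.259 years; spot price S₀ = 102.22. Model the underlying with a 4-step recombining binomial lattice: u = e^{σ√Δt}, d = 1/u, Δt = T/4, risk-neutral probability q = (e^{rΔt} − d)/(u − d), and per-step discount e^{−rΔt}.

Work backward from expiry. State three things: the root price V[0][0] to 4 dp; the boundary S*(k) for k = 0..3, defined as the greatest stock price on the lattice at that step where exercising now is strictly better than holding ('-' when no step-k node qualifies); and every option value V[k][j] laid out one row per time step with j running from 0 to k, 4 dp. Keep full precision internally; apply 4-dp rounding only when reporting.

params: Δt=0.06475 u=1.06243 d=0.94124 q=0.50037 e^(-rΔt)=0.99812
t_4 payoffs: 37.3313 27.0008 15.3400 2.1778 0.0000
t_3: node(3,0) S=85.2376 payoff=32.3224 vs cont=32.1018 → 32.3224 [stop]  node(3,1) S=96.2131 payoff=21.3469 vs cont=21.1263 → 21.3469 [stop]  node(3,2) S=108.6019 payoff=8.9581 vs cont=8.7376 → 8.9581 [stop]  node(3,3) S=122.5859 payoff=0.0000 vs cont=1.0860 → 1.0860 [wait]  ⇒ S*(3)=108.6019
t_2: node(2,0) S=90.5592 payoff=27.0008 vs cont=26.7802 → 27.0008 [stop]  node(2,1) S=102.2200 payoff=15.3400 vs cont=15.1195 → 15.3400 [stop]  node(2,2) S=115.3822 payoff=2.1778 vs cont=5.0097 → 5.0097 [wait]  ⇒ S*(2)=102.2200
t_1: node(1,0) S=96.2131 payoff=21.3469 vs cont=21.1263 → 21.3469 [stop]  node(1,1) S=108.6019 payoff=8.9581 vs cont=10.1519 → 10.1519 [wait]  ⇒ S*(1)=96.2131
t_0: node(0,0) S=102.2200 payoff=15.3400 vs cont=15.7157 → 15.7157 [wait]  ⇒ S*(0)=-

price = 15.7157
boundary = - 96.2131 102.2200 108.6019
tree:
15.7157
21.3469 10.1519
27.0008 15.3400 5.0097
32.3224 21.3469 8.9581 1.0860
37.3313 27.0008 15.3400 2.1778 0.0000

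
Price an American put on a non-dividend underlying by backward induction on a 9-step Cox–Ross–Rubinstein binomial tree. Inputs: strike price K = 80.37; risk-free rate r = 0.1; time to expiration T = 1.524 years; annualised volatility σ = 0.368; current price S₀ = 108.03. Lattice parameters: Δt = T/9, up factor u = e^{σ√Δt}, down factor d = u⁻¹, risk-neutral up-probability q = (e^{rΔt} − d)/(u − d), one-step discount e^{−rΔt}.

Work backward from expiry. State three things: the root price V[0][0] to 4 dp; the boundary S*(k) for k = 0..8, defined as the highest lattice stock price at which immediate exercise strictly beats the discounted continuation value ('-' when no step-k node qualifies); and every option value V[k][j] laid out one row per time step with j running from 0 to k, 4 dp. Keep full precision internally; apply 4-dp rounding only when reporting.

price = 3.8392
boundary = - - - - 58.9494 50.6656 58.9494 50.6656 58.9494
tree:
3.8392
6.1535 1.8155
9.6185 3.1369 0.6477
14.6012 5.3062 1.2249 0.1328
21.4206 8.7465 2.2847 0.2805 0.0000
29.7044 13.9639 4.1873 0.5924 0.0000 0.0000
36.8242 21.4206 7.4962 1.2510 0.0000 0.0000 0.0000
42.9434 29.7044 12.9869 2.6420 0.0000 0.0000 0.0000 0.0000
48.2027 36.8242 21.4206 5.5793 0.0000 0.0000 0.0000 0.0000 0.0000
52.7230 42.9434 29.7044 11.7824 0.0000 0.0000 0.0000 0.0000 0.0000 0.0000

Δt=0.16933  u=1.16350  d=0.85948  q=0.51839  discount=0.98321
step 9 (expiry): payoffs max(K−S,0) = 52.7230 42.9434 29.7044 11.7824 0.0000 0.0000 0.0000 0.0000 0.0000 0.0000
step 8: (k=8,j=0): S=32.1673, (K−S)⁺=48.2027, hold=46.8533 ⇒ V=48.2027 exercise | (k=8,j=1): S=43.5458, (K−S)⁺=36.8242, hold=35.4747 ⇒ V=36.8242 exercise | (k=8,j=2): S=58.9494, (K−S)⁺=21.4206, hold=20.0712 ⇒ V=21.4206 exercise | (k=8,j=3): S=79.8016, (K−S)⁺=0.5684, hold=5.5793 ⇒ V=5.5793 continue | (k=8,j=4): S=108.0300, (K−S)⁺=0.0000, hold=0.0000 ⇒ V=0.0000 continue | (k=8,j=5): S=146.2436, (K−S)⁺=0.0000, hold=0.0000 ⇒ V=0.0000 continue | (k=8,j=6): S=197.9746, (K−S)⁺=0.0000, hold=0.0000 ⇒ V=0.0000 continue | (k=8,j=7): S=268.0045, (K−S)⁺=0.0000, hold=0.0000 ⇒ V=0.0000 continue | (k=8,j=8): S=362.8062, (K−S)⁺=0.0000, hold=0.0000 ⇒ V=0.0000 continue  boundary S*=58.9494
step 7: (k=7,j=0): S=37.4266, (K−S)⁺=42.9434, hold=41.5939 ⇒ V=42.9434 exercise | (k=7,j=1): S=50.6656, (K−S)⁺=29.7044, hold=28.3550 ⇒ V=29.7044 exercise | (k=7,j=2): S=68.5876, (K−S)⁺=11.7824, hold=12.9869 ⇒ V=12.9869 continue | (k=7,j=3): S=92.8492, (K−S)⁺=0.0000, hold=2.6420 ⇒ V=2.6420 continue | (k=7,j=4): S=125.6929, (K−S)⁺=0.0000, hold=0.0000 ⇒ V=0.0000 continue | (k=7,j=5): S=170.1544, (K−S)⁺=0.0000, hold=0.0000 ⇒ V=0.0000 continue | (k=7,j=6): S=230.3434, (K−S)⁺=0.0000, hold=0.0000 ⇒ V=0.0000 continue | (k=7,j=7): S=311.8232, (K−S)⁺=0.0000, hold=0.0000 ⇒ V=0.0000 continue  boundary S*=50.6656
step 6: (k=6,j=0): S=43.5458, (K−S)⁺=36.8242, hold=35.4747 ⇒ V=36.8242 exercise | (k=6,j=1): S=58.9494, (K−S)⁺=21.4206, hold=20.6851 ⇒ V=21.4206 exercise | (k=6,j=2): S=79.8016, (K−S)⁺=0.5684, hold=7.4962 ⇒ V=7.4962 continue | (k=6,j=3): S=108.0300, (K−S)⁺=0.0000, hold=1.2510 ⇒ V=1.2510 continue | (k=6,j=4): S=146.2436, (K−S)⁺=0.0000, hold=0.0000 ⇒ V=0.0000 continue | (k=6,j=5): S=197.9746, (K−S)⁺=0.0000, hold=0.0000 ⇒ V=0.0000 continue | (k=6,j=6): S=268.0045, (K−S)⁺=0.0000, hold=0.0000 ⇒ V=0.0000 continue  boundary S*=58.9494
step 5: (k=5,j=0): S=50.6656, (K−S)⁺=29.7044, hold=28.3550 ⇒ V=29.7044 exercise | (k=5,j=1): S=68.5876, (K−S)⁺=11.7824, hold=13.9639 ⇒ V=13.9639 continue | (k=5,j=2): S=92.8492, (K−S)⁺=0.0000, hold=4.1873 ⇒ V=4.1873 continue | (k=5,j=3): S=125.6929, (K−S)⁺=0.0000, hold=0.5924 ⇒ V=0.5924 continue | (k=5,j=4): S=170.1544, (K−S)⁺=0.0000, hold=0.0000 ⇒ V=0.0000 continue | (k=5,j=5): S=230.3434, (K−S)⁺=0.0000, hold=0.0000 ⇒ V=0.0000 continue  boundary S*=50.6656
step 4: (k=4,j=0): S=58.9494, (K−S)⁺=21.4206, hold=21.1830 ⇒ V=21.4206 exercise | (k=4,j=1): S=79.8016, (K−S)⁺=0.5684, hold=8.7465 ⇒ V=8.7465 continue | (k=4,j=2): S=108.0300, (K−S)⁺=0.0000, hold=2.2847 ⇒ V=2.2847 continue | (k=4,j=3): S=146.2436, (K−S)⁺=0.0000, hold=0.2805 ⇒ V=0.2805 continue | (k=4,j=4): S=197.9746, (K−S)⁺=0.0000, hold=0.0000 ⇒ V=0.0000 continue  boundary S*=58.9494
step 3: (k=3,j=0): S=68.5876, (K−S)⁺=11.7824, hold=14.6012 ⇒ V=14.6012 continue | (k=3,j=1): S=92.8492, (K−S)⁺=0.0000, hold=5.3062 ⇒ V=5.3062 continue | (k=3,j=2): S=125.6929, (K−S)⁺=0.0000, hold=1.2249 ⇒ V=1.2249 continue | (k=3,j=3): S=170.1544, (K−S)⁺=0.0000, hold=0.1328 ⇒ V=0.1328 continue  boundary S*=-
step 2: (k=2,j=0): S=79.8016, (K−S)⁺=0.5684, hold=9.6185 ⇒ V=9.6185 continue | (k=2,j=1): S=108.0300, (K−S)⁺=0.0000, hold=3.1369 ⇒ V=3.1369 continue | (k=2,j=2): S=146.2436, (K−S)⁺=0.0000, hold=0.6477 ⇒ V=0.6477 continue  boundary S*=-
step 1: (k=1,j=0): S=92.8492, (K−S)⁺=0.0000, hold=6.1535 ⇒ V=6.1535 continue | (k=1,j=1): S=125.6929, (K−S)⁺=0.0000, hold=1.8155 ⇒ V=1.8155 continue  boundary S*=-
step 0: (k=0,j=0): S=108.0300, (K−S)⁺=0.0000, hold=3.8392 ⇒ V=3.8392 continue  boundary S*=-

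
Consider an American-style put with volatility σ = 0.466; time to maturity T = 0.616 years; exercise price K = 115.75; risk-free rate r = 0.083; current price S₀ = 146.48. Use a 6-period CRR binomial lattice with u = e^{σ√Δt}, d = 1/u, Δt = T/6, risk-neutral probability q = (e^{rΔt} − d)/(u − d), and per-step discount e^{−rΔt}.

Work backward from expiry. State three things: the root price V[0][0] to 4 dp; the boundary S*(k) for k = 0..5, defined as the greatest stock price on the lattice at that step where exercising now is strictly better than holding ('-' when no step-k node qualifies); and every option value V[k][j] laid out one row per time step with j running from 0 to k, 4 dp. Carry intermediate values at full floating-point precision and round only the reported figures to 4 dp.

Δt=0.10267, u=1.16104, d=0.86130, q=0.49129, disc=e^(-rΔt)=0.99151
k=6 terminal: V=max(K-S,0) → 55.9501 35.1392 7.0860 0.0000 0.0000 0.0000 0.0000
k=5: j=0 S=69.4300 intr=46.3200 cont=45.3379 V=46.3200[EX]; j=1 S=93.5922 intr=22.1578 cont=21.1757 V=22.1578[EX]; j=2 S=126.1630 intr=0.0000 cont=3.5741 V=3.5741[hold]; j=3 S=170.0688 intr=0.0000 cont=0.0000 V=0.0000[hold]; j=4 S=229.2541 intr=0.0000 cont=0.0000 V=0.0000[hold]; j=5 S=309.0364 intr=0.0000 cont=0.0000 V=0.0000[hold]  S*(5)=93.5922
k=4: j=0 S=80.6108 intr=35.1392 cont=34.1570 V=35.1392[EX]; j=1 S=108.6640 intr=7.0860 cont=12.9173 V=12.9173[hold]; j=2 S=146.4800 intr=0.0000 cont=1.8028 V=1.8028[hold]; j=3 S=197.4562 intr=0.0000 cont=0.0000 V=0.0000[hold]; j=4 S=266.1726 intr=0.0000 cont=0.0000 V=0.0000[hold]  S*(4)=80.6108
k=3: j=0 S=93.5922 intr=22.1578 cont=24.0162 V=24.0162[hold]; j=1 S=126.1630 intr=0.0000 cont=7.3935 V=7.3935[hold]; j=2 S=170.0688 intr=0.0000 cont=0.9093 V=0.9093[hold]; j=3 S=229.2541 intr=0.0000 cont=0.0000 V=0.0000[hold]  S*(3)=-
k=2: j=0 S=108.6640 intr=7.0860 cont=15.7152 V=15.7152[hold]; j=1 S=146.4800 intr=0.0000 cont=4.1722 V=4.1722[hold]; j=2 S=197.4562 intr=0.0000 cont=0.4586 V=0.4586[hold]  S*(2)=-
k=1: j=0 S=126.1630 intr=0.0000 cont=9.9590 V=9.9590[hold]; j=1 S=170.0688 intr=0.0000 cont=2.3278 V=2.3278[hold]  S*(1)=-
k=0: j=0 S=146.4800 intr=0.0000 cont=6.1572 V=6.1572[hold]  S*(0)=-

price = 6.1572
boundary = - - - - 80.6108 93.5922
tree:
6.1572
9.9590 2.3278
15.7152 4.1722 0.4586
24.0162 7.3935 0.9093 0.0000
35.1392 12.9173 1.8028 0.0000 0.0000
46.3200 22.1578 3.5741 0.0000 0.0000 0.0000
55.9501 35.1392 7.0860 0.0000 0.0000 0.0000 0.0000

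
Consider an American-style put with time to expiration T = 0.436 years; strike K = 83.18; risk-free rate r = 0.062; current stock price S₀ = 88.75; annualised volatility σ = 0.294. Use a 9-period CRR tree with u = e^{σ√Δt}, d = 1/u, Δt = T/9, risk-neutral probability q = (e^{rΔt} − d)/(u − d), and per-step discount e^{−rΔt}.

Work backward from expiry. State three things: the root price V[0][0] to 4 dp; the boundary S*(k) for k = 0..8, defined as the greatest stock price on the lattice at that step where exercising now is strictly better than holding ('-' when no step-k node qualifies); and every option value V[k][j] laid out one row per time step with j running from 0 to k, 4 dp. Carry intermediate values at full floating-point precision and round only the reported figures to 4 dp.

price = 3.3969
boundary = - - - - 68.5103 64.2174 68.5103 73.0902 77.9762
tree:
3.3969
5.1386 1.7239
7.5528 2.8221 0.6664
10.7337 4.5051 1.2026 0.1492
14.6697 6.9710 2.1346 0.3036 0.0000
18.9626 10.3701 3.7079 0.6177 0.0000 0.0000
22.9864 14.6697 6.2517 1.2569 0.0000 0.0000 0.0000
26.7582 18.9626 10.0898 2.5575 0.0000 0.0000 0.0000 0.0000
30.2936 22.9864 14.6697 5.2038 0.0000 0.0000 0.0000 0.0000 0.0000
33.6075 26.7582 18.9626 10.0898 0.0000 0.0000 0.0000 0.0000 0.0000 0.0000

Δt=0.04844  u=1.06685  d=0.93734  q=0.50705  discount=0.99700
step 9 (expiry): payoffs max(K−S,0) = 33.6075 26.7582 18.9626 10.0898 0.0000 0.0000 0.0000 0.0000 0.0000 0.0000
step 8: (k=8,j=0): S=52.8864, (K−S)⁺=30.2936, hold=30.0442 ⇒ V=30.2936 exercise | (k=8,j=1): S=60.1936, (K−S)⁺=22.9864, hold=22.7370 ⇒ V=22.9864 exercise | (k=8,j=2): S=68.5103, (K−S)⁺=14.6697, hold=14.4202 ⇒ V=14.6697 exercise | (k=8,j=3): S=77.9762, (K−S)⁺=5.2038, hold=4.9588 ⇒ V=5.2038 exercise | (k=8,j=4): S=88.7500, (K−S)⁺=0.0000, hold=0.0000 ⇒ V=0.0000 continue | (k=8,j=5): S=101.0124, (K−S)⁺=0.0000, hold=0.0000 ⇒ V=0.0000 continue | (k=8,j=6): S=114.9690, (K−S)⁺=0.0000, hold=0.0000 ⇒ V=0.0000 continue | (k=8,j=7): S=130.8539, (K−S)⁺=0.0000, hold=0.0000 ⇒ V=0.0000 continue | (k=8,j=8): S=148.9337, (K−S)⁺=0.0000, hold=0.0000 ⇒ V=0.0000 continue  boundary S*=77.9762
step 7: (k=7,j=0): S=56.4218, (K−S)⁺=26.7582, hold=26.5087 ⇒ V=26.7582 exercise | (k=7,j=1): S=64.2174, (K−S)⁺=18.9626, hold=18.7131 ⇒ V=18.9626 exercise | (k=7,j=2): S=73.0902, (K−S)⁺=10.0898, hold=9.8403 ⇒ V=10.0898 exercise | (k=7,j=3): S=83.1889, (K−S)⁺=0.0000, hold=2.5575 ⇒ V=2.5575 continue | (k=7,j=4): S=94.6829, (K−S)⁺=0.0000, hold=0.0000 ⇒ V=0.0000 continue | (k=7,j=5): S=107.7650, (K−S)⁺=0.0000, hold=0.0000 ⇒ V=0.0000 continue | (k=7,j=6): S=122.6546, (K−S)⁺=0.0000, hold=0.0000 ⇒ V=0.0000 continue | (k=7,j=7): S=139.6014, (K−S)⁺=0.0000, hold=0.0000 ⇒ V=0.0000 continue  boundary S*=73.0902
step 6: (k=6,j=0): S=60.1936, (K−S)⁺=22.9864, hold=22.7370 ⇒ V=22.9864 exercise | (k=6,j=1): S=68.5103, (K−S)⁺=14.6697, hold=14.4202 ⇒ V=14.6697 exercise | (k=6,j=2): S=77.9762, (K−S)⁺=5.2038, hold=6.2517 ⇒ V=6.2517 continue | (k=6,j=3): S=88.7500, (K−S)⁺=0.0000, hold=1.2569 ⇒ V=1.2569 continue | (k=6,j=4): S=101.0124, (K−S)⁺=0.0000, hold=0.0000 ⇒ V=0.0000 continue | (k=6,j=5): S=114.9690, (K−S)⁺=0.0000, hold=0.0000 ⇒ V=0.0000 continue | (k=6,j=6): S=130.8539, (K−S)⁺=0.0000, hold=0.0000 ⇒ V=0.0000 continue  boundary S*=68.5103
step 5: (k=5,j=0): S=64.2174, (K−S)⁺=18.9626, hold=18.7131 ⇒ V=18.9626 exercise | (k=5,j=1): S=73.0902, (K−S)⁺=10.0898, hold=10.3701 ⇒ V=10.3701 continue | (k=5,j=2): S=83.1889, (K−S)⁺=0.0000, hold=3.7079 ⇒ V=3.7079 continue | (k=5,j=3): S=94.6829, (K−S)⁺=0.0000, hold=0.6177 ⇒ V=0.6177 continue | (k=5,j=4): S=107.7650, (K−S)⁺=0.0000, hold=0.0000 ⇒ V=0.0000 continue | (k=5,j=5): S=122.6546, (K−S)⁺=0.0000, hold=0.0000 ⇒ V=0.0000 continue  boundary S*=64.2174
step 4: (k=4,j=0): S=68.5103, (K−S)⁺=14.6697, hold=14.5619 ⇒ V=14.6697 exercise | (k=4,j=1): S=77.9762, (K−S)⁺=5.2038, hold=6.9710 ⇒ V=6.9710 continue | (k=4,j=2): S=88.7500, (K−S)⁺=0.0000, hold=2.1346 ⇒ V=2.1346 continue | (k=4,j=3): S=101.0124, (K−S)⁺=0.0000, hold=0.3036 ⇒ V=0.3036 continue | (k=4,j=4): S=114.9690, (K−S)⁺=0.0000, hold=0.0000 ⇒ V=0.0000 continue  boundary S*=68.5103
step 3: (k=3,j=0): S=73.0902, (K−S)⁺=10.0898, hold=10.7337 ⇒ V=10.7337 continue | (k=3,j=1): S=83.1889, (K−S)⁺=0.0000, hold=4.5051 ⇒ V=4.5051 continue | (k=3,j=2): S=94.6829, (K−S)⁺=0.0000, hold=1.2026 ⇒ V=1.2026 continue | (k=3,j=3): S=107.7650, (K−S)⁺=0.0000, hold=0.1492 ⇒ V=0.1492 continue  boundary S*=-
step 2: (k=2,j=0): S=77.9762, (K−S)⁺=5.2038, hold=7.5528 ⇒ V=7.5528 continue | (k=2,j=1): S=88.7500, (K−S)⁺=0.0000, hold=2.8221 ⇒ V=2.8221 continue | (k=2,j=2): S=101.0124, (K−S)⁺=0.0000, hold=0.6664 ⇒ V=0.6664 continue  boundary S*=-
step 1: (k=1,j=0): S=83.1889, (K−S)⁺=0.0000, hold=5.1386 ⇒ V=5.1386 continue | (k=1,j=1): S=94.6829, (K−S)⁺=0.0000, hold=1.7239 ⇒ V=1.7239 continue  boundary S*=-
step 0: (k=0,j=0): S=88.7500, (K−S)⁺=0.0000, hold=3.3969 ⇒ V=3.3969 continue  boundary S*=-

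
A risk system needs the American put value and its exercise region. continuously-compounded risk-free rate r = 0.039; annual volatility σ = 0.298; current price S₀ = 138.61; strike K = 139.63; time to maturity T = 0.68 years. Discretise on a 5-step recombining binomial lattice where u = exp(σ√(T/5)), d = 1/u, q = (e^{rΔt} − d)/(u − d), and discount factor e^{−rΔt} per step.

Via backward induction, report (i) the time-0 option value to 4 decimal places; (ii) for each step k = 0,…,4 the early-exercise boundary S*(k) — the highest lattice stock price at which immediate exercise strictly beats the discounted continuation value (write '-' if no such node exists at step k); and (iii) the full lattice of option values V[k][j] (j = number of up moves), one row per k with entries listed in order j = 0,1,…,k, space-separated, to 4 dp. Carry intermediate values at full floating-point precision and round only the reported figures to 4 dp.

Δt=0.13600, u=1.11616, d=0.89593, q=0.49670, disc=e^(-rΔt)=0.99471
k=5 terminal: V=max(K-S,0) → 59.6178 39.9492 15.4456 0.0000 0.0000 0.0000
k=4: j=0 S=89.3067 intr=50.3233 cont=49.5847 V=50.3233[EX]; j=1 S=111.2601 intr=28.3699 cont=27.6313 V=28.3699[EX]; j=2 S=138.6100 intr=1.0200 cont=7.7327 V=7.7327[hold]; j=3 S=172.6831 intr=0.0000 cont=0.0000 V=0.0000[hold]; j=4 S=215.1321 intr=0.0000 cont=0.0000 V=0.0000[hold]  S*(4)=111.2601
k=3: j=0 S=99.6808 intr=39.9492 cont=39.2105 V=39.9492[EX]; j=1 S=124.1844 intr=15.4456 cont=18.0235 V=18.0235[hold]; j=2 S=154.7114 intr=0.0000 cont=3.8713 V=3.8713[hold]; j=3 S=192.7425 intr=0.0000 cont=0.0000 V=0.0000[hold]  S*(3)=99.6808
k=2: j=0 S=111.2601 intr=28.3699 cont=28.9050 V=28.9050[hold]; j=1 S=138.6100 intr=1.0200 cont=10.9359 V=10.9359[hold]; j=2 S=172.6831 intr=0.0000 cont=1.9381 V=1.9381[hold]  S*(2)=-
k=1: j=0 S=124.1844 intr=15.4456 cont=19.8741 V=19.8741[hold]; j=1 S=154.7114 intr=0.0000 cont=6.4325 V=6.4325[hold]  S*(1)=-
k=0: j=0 S=138.6100 intr=1.0200 cont=13.1278 V=13.1278[hold]  S*(0)=-

price = 13.1278
boundary = - - - 99.6808 111.2601
tree:
13.1278
19.8741 6.4325
28.9050 10.9359 1.9381
39.9492 18.0235 3.8713 0.0000
50.3233 28.3699 7.7327 0.0000 0.0000
59.6178 39.9492 15.4456 0.0000 0.0000 0.0000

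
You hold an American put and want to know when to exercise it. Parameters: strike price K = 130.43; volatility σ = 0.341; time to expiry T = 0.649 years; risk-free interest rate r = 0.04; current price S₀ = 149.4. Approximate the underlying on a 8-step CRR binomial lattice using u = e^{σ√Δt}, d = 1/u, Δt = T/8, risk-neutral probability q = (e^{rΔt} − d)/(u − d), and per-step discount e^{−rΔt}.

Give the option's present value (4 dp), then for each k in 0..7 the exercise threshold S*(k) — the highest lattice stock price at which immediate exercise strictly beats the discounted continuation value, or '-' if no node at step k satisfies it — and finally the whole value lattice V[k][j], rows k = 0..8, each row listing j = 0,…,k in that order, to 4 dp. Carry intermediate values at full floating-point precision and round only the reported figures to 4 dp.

price = 6.9120
boundary = - - - - - 91.9276 101.3041 111.6369
tree:
6.9120
10.3821 3.3809
15.1910 5.4941 1.2252
21.5462 8.7411 2.1837 0.2455
29.4453 13.5468 3.8456 0.4852 0.0000
38.5024 20.3047 6.6710 0.9590 0.0000 0.0000
47.0110 29.1259 11.3468 1.8956 0.0000 0.0000 0.0000
54.7320 38.5024 18.7931 3.7469 0.0000 0.0000 0.0000 0.0000
61.7385 47.0110 29.1259 7.4063 0.0000 0.0000 0.0000 0.0000 0.0000

Δt=0.08113  u=1.10200  d=0.90744  q=0.49244  discount=0.99676
step 8 (expiry): payoffs max(K−S,0) = 61.7385 47.0110 29.1259 7.4063 0.0000 0.0000 0.0000 0.0000 0.0000
step 7: (k=7,j=0): S=75.6980, (K−S)⁺=54.7320, hold=54.3095 ⇒ V=54.7320 exercise | (k=7,j=1): S=91.9276, (K−S)⁺=38.5024, hold=38.0798 ⇒ V=38.5024 exercise | (k=7,j=2): S=111.6369, (K−S)⁺=18.7931, hold=18.3705 ⇒ V=18.7931 exercise | (k=7,j=3): S=135.5719, (K−S)⁺=0.0000, hold=3.7469 ⇒ V=3.7469 continue | (k=7,j=4): S=164.6385, (K−S)⁺=0.0000, hold=0.0000 ⇒ V=0.0000 continue | (k=7,j=5): S=199.9371, (K−S)⁺=0.0000, hold=0.0000 ⇒ V=0.0000 continue | (k=7,j=6): S=242.8036, (K−S)⁺=0.0000, hold=0.0000 ⇒ V=0.0000 continue | (k=7,j=7): S=294.8608, (K−S)⁺=0.0000, hold=0.0000 ⇒ V=0.0000 continue  boundary S*=111.6369
step 6: (k=6,j=0): S=83.4190, (K−S)⁺=47.0110, hold=46.5884 ⇒ V=47.0110 exercise | (k=6,j=1): S=101.3041, (K−S)⁺=29.1259, hold=28.7034 ⇒ V=29.1259 exercise | (k=6,j=2): S=123.0237, (K−S)⁺=7.4063, hold=11.3468 ⇒ V=11.3468 continue | (k=6,j=3): S=149.4000, (K−S)⁺=0.0000, hold=1.8956 ⇒ V=1.8956 continue | (k=6,j=4): S=181.4314, (K−S)⁺=0.0000, hold=0.0000 ⇒ V=0.0000 continue | (k=6,j=5): S=220.3303, (K−S)⁺=0.0000, hold=0.0000 ⇒ V=0.0000 continue | (k=6,j=6): S=267.5692, (K−S)⁺=0.0000, hold=0.0000 ⇒ V=0.0000 continue  boundary S*=101.3041
step 5: (k=5,j=0): S=91.9276, (K−S)⁺=38.5024, hold=38.0798 ⇒ V=38.5024 exercise | (k=5,j=1): S=111.6369, (K−S)⁺=18.7931, hold=20.3047 ⇒ V=20.3047 continue | (k=5,j=2): S=135.5719, (K−S)⁺=0.0000, hold=6.6710 ⇒ V=6.6710 continue | (k=5,j=3): S=164.6385, (K−S)⁺=0.0000, hold=0.9590 ⇒ V=0.9590 continue | (k=5,j=4): S=199.9371, (K−S)⁺=0.0000, hold=0.0000 ⇒ V=0.0000 continue | (k=5,j=5): S=242.8036, (K−S)⁺=0.0000, hold=0.0000 ⇒ V=0.0000 continue  boundary S*=91.9276
step 4: (k=4,j=0): S=101.3041, (K−S)⁺=29.1259, hold=29.4453 ⇒ V=29.4453 continue | (k=4,j=1): S=123.0237, (K−S)⁺=7.4063, hold=13.5468 ⇒ V=13.5468 continue | (k=4,j=2): S=149.4000, (K−S)⁺=0.0000, hold=3.8456 ⇒ V=3.8456 continue | (k=4,j=3): S=181.4314, (K−S)⁺=0.0000, hold=0.4852 ⇒ V=0.4852 continue | (k=4,j=4): S=220.3303, (K−S)⁺=0.0000, hold=0.0000 ⇒ V=0.0000 continue  boundary S*=-
step 3: (k=3,j=0): S=111.6369, (K−S)⁺=18.7931, hold=21.5462 ⇒ V=21.5462 continue | (k=3,j=1): S=135.5719, (K−S)⁺=0.0000, hold=8.7411 ⇒ V=8.7411 continue | (k=3,j=2): S=164.6385, (K−S)⁺=0.0000, hold=2.1837 ⇒ V=2.1837 continue | (k=3,j=3): S=199.9371, (K−S)⁺=0.0000, hold=0.2455 ⇒ V=0.2455 continue  boundary S*=-
step 2: (k=2,j=0): S=123.0237, (K−S)⁺=7.4063, hold=15.1910 ⇒ V=15.1910 continue | (k=2,j=1): S=149.4000, (K−S)⁺=0.0000, hold=5.4941 ⇒ V=5.4941 continue | (k=2,j=2): S=181.4314, (K−S)⁺=0.0000, hold=1.2252 ⇒ V=1.2252 continue  boundary S*=-
step 1: (k=1,j=0): S=135.5719, (K−S)⁺=0.0000, hold=10.3821 ⇒ V=10.3821 continue | (k=1,j=1): S=164.6385, (K−S)⁺=0.0000, hold=3.3809 ⇒ V=3.3809 continue  boundary S*=-
step 0: (k=0,j=0): S=149.4000, (K−S)⁺=0.0000, hold=6.9120 ⇒ V=6.9120 continue  boundary S*=-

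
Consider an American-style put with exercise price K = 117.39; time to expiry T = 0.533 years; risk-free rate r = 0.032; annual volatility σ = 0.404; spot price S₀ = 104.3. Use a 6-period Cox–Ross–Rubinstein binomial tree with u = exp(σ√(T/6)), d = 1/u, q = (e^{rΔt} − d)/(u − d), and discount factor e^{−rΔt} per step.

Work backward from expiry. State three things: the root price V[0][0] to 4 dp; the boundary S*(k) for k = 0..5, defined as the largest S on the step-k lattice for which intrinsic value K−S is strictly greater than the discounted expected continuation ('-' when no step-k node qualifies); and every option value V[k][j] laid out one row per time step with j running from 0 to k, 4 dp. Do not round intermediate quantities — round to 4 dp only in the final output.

price = 19.9809
boundary = - - - 72.6778 81.9777 92.4677
tree:
19.9809
27.1864 12.3468
35.6203 18.2732 6.0438
44.7122 26.0491 10.0152 1.8068
52.9571 35.4123 16.1295 3.4962 0.0000
60.2667 44.7122 24.9223 6.7650 0.0000 0.0000
66.7470 52.9571 35.4123 13.0900 0.0000 0.0000 0.0000

Δt=0.08883, u=1.12796, d=0.88656, q=0.48173, disc=e^(-rΔt)=0.99716
k=6 terminal: V=max(K-S,0) → 66.7470 52.9571 35.4123 13.0900 0.0000 0.0000 0.0000
k=5: j=0 S=57.1233 intr=60.2667 cont=59.9335 V=60.2667[EX]; j=1 S=72.6778 intr=44.7122 cont=44.3790 V=44.7122[EX]; j=2 S=92.4677 intr=24.9223 cont=24.5891 V=24.9223[EX]; j=3 S=117.6464 intr=0.0000 cont=6.7650 V=6.7650[hold]; j=4 S=149.6811 intr=0.0000 cont=0.0000 V=0.0000[hold]; j=5 S=190.4388 intr=0.0000 cont=0.0000 V=0.0000[hold]  S*(5)=92.4677
k=4: j=0 S=64.4329 intr=52.9571 cont=52.6239 V=52.9571[EX]; j=1 S=81.9777 intr=35.4123 cont=35.0790 V=35.4123[EX]; j=2 S=104.3000 intr=13.0900 cont=16.1295 V=16.1295[hold]; j=3 S=132.7006 intr=0.0000 cont=3.4962 V=3.4962[hold]; j=4 S=168.8345 intr=0.0000 cont=0.0000 V=0.0000[hold]  S*(4)=81.9777
k=3: j=0 S=72.6778 intr=44.7122 cont=44.3790 V=44.7122[EX]; j=1 S=92.4677 intr=24.9223 cont=26.0491 V=26.0491[hold]; j=2 S=117.6464 intr=0.0000 cont=10.0152 V=10.0152[hold]; j=3 S=149.6811 intr=0.0000 cont=1.8068 V=1.8068[hold]  S*(3)=72.6778
k=2: j=0 S=81.9777 intr=35.4123 cont=35.6203 V=35.6203[hold]; j=1 S=104.3000 intr=13.0900 cont=18.2732 V=18.2732[hold]; j=2 S=132.7006 intr=0.0000 cont=6.0438 V=6.0438[hold]  S*(2)=-
k=1: j=0 S=92.4677 intr=24.9223 cont=27.1864 V=27.1864[hold]; j=1 S=117.6464 intr=0.0000 cont=12.3468 V=12.3468[hold]  S*(1)=-
k=0: j=0 S=104.3000 intr=13.0900 cont=19.9809 V=19.9809[hold]  S*(0)=-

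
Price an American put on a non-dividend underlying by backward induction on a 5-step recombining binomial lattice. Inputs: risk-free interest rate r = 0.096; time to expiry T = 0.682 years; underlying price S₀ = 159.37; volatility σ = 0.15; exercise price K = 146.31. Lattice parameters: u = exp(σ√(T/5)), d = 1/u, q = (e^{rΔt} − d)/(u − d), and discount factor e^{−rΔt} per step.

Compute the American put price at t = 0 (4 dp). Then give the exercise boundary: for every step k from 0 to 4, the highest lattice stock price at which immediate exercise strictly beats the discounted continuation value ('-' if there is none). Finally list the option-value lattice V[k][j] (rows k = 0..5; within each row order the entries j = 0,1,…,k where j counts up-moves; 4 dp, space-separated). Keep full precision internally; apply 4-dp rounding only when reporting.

price = 1.1410
boundary = - - - 134.9673 127.6937
tree:
1.1410
2.5259 0.2619
5.4507 0.6718 0.0000
11.3427 1.7235 0.0000 0.0000
18.6163 4.4215 0.0000 0.0000 0.0000
25.4980 11.3427 0.0000 0.0000 0.0000 0.0000

Δt=0.13640, u=1.05696, d=0.94611, q=0.60505, disc=e^(-rΔt)=0.98699
k=5 terminal: V=max(K-S,0) → 25.4980 11.3427 0.0000 0.0000 0.0000 0.0000
k=4: j=0 S=127.6937 intr=18.6163 cont=16.7130 V=18.6163[EX]; j=1 S=142.6553 intr=3.6547 cont=4.4215 V=4.4215[hold]; j=2 S=159.3700 intr=0.0000 cont=0.0000 V=0.0000[hold]; j=3 S=178.0431 intr=0.0000 cont=0.0000 V=0.0000[hold]; j=4 S=198.9041 intr=0.0000 cont=0.0000 V=0.0000[hold]  S*(4)=127.6937
k=3: j=0 S=134.9673 intr=11.3427 cont=9.8972 V=11.3427[EX]; j=1 S=150.7812 intr=0.0000 cont=1.7235 V=1.7235[hold]; j=2 S=168.4480 intr=0.0000 cont=0.0000 V=0.0000[hold]; j=3 S=188.1848 intr=0.0000 cont=0.0000 V=0.0000[hold]  S*(3)=134.9673
k=2: j=0 S=142.6553 intr=3.6547 cont=5.4507 V=5.4507[hold]; j=1 S=159.3700 intr=0.0000 cont=0.6718 V=0.6718[hold]; j=2 S=178.0431 intr=0.0000 cont=0.0000 V=0.0000[hold]  S*(2)=-
k=1: j=0 S=150.7812 intr=0.0000 cont=2.5259 V=2.5259[hold]; j=1 S=168.4480 intr=0.0000 cont=0.2619 V=0.2619[hold]  S*(1)=-
k=0: j=0 S=159.3700 intr=0.0000 cont=1.1410 V=1.1410[hold]  S*(0)=-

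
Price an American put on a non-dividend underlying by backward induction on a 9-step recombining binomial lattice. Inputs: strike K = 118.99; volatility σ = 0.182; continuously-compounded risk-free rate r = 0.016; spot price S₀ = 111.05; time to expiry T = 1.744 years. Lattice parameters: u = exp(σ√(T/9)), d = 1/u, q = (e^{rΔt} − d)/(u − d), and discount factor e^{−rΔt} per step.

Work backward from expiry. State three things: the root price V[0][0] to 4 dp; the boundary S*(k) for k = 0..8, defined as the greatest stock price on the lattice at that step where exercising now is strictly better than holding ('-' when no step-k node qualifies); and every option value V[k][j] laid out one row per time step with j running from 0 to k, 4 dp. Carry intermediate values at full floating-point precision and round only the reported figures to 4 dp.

Δt=0.19378, u=1.08341, d=0.92301, q=0.49934, disc=e^(-rΔt)=0.99690
k=9 terminal: V=max(K-S,0) → 64.9929 55.6091 44.5944 31.6656 16.4899 0.0000 0.0000 0.0000 0.0000 0.0000
k=8: j=0 S=58.5012 intr=60.4888 cont=60.1205 V=60.4888[EX]; j=1 S=68.6678 intr=50.3222 cont=49.9539 V=50.3222[EX]; j=2 S=80.6012 intr=38.3888 cont=38.0205 V=38.3888[EX]; j=3 S=94.6085 intr=24.3815 cont=24.0132 V=24.3815[EX]; j=4 S=111.0500 intr=7.9400 cont=8.2303 V=8.2303[hold]; j=5 S=130.3488 intr=0.0000 cont=0.0000 V=0.0000[hold]; j=6 S=153.0015 intr=0.0000 cont=0.0000 V=0.0000[hold]; j=7 S=179.5908 intr=0.0000 cont=0.0000 V=0.0000[hold]; j=8 S=210.8010 intr=0.0000 cont=0.0000 V=0.0000[hold]  S*(8)=94.6085
k=7: j=0 S=63.3809 intr=55.6091 cont=55.2407 V=55.6091[EX]; j=1 S=74.3956 intr=44.5944 cont=44.2261 V=44.5944[EX]; j=2 S=87.3244 intr=31.6656 cont=31.2972 V=31.6656[EX]; j=3 S=102.5001 intr=16.4899 cont=16.2660 V=16.4899[EX]; j=4 S=120.3131 intr=0.0000 cont=4.1078 V=4.1078[hold]; j=5 S=141.2217 intr=0.0000 cont=0.0000 V=0.0000[hold]; j=6 S=165.7639 intr=0.0000 cont=0.0000 V=0.0000[hold]; j=7 S=194.5711 intr=0.0000 cont=0.0000 V=0.0000[hold]  S*(7)=102.5001
k=6: j=0 S=68.6678 intr=50.3222 cont=49.9539 V=50.3222[EX]; j=1 S=80.6012 intr=38.3888 cont=38.0205 V=38.3888[EX]; j=2 S=94.6085 intr=24.3815 cont=24.0132 V=24.3815[EX]; j=3 S=111.0500 intr=7.9400 cont=10.2751 V=10.2751[hold]; j=4 S=130.3488 intr=0.0000 cont=2.0502 V=2.0502[hold]; j=5 S=153.0015 intr=0.0000 cont=0.0000 V=0.0000[hold]; j=6 S=179.5908 intr=0.0000 cont=0.0000 V=0.0000[hold]  S*(6)=94.6085
k=5: j=0 S=74.3956 intr=44.5944 cont=44.2261 V=44.5944[EX]; j=1 S=87.3244 intr=31.6656 cont=31.2972 V=31.6656[EX]; j=2 S=102.5001 intr=16.4899 cont=17.2840 V=17.2840[hold]; j=3 S=120.3131 intr=0.0000 cont=6.1490 V=6.1490[hold]; j=4 S=141.2217 intr=0.0000 cont=1.0233 V=1.0233[hold]; j=5 S=165.7639 intr=0.0000 cont=0.0000 V=0.0000[hold]  S*(5)=87.3244
k=4: j=0 S=80.6012 intr=38.3888 cont=38.0205 V=38.3888[EX]; j=1 S=94.6085 intr=24.3815 cont=24.4085 V=24.4085[hold]; j=2 S=111.0500 intr=7.9400 cont=11.6875 V=11.6875[hold]; j=3 S=130.3488 intr=0.0000 cont=3.5784 V=3.5784[hold]; j=4 S=153.0015 intr=0.0000 cont=0.5107 V=0.5107[hold]  S*(4)=80.6012
k=3: j=0 S=87.3244 intr=31.6656 cont=31.3106 V=31.6656[EX]; j=1 S=102.5001 intr=16.4899 cont=18.0005 V=18.0005[hold]; j=2 S=120.3131 intr=0.0000 cont=7.6147 V=7.6147[hold]; j=3 S=141.2217 intr=0.0000 cont=2.0403 V=2.0403[hold]  S*(3)=87.3244
k=2: j=0 S=94.6085 intr=24.3815 cont=24.7651 V=24.7651[hold]; j=1 S=111.0500 intr=7.9400 cont=12.7748 V=12.7748[hold]; j=2 S=130.3488 intr=0.0000 cont=4.8162 V=4.8162[hold]  S*(2)=-
k=1: j=0 S=102.5001 intr=16.4899 cont=18.7197 V=18.7197[hold]; j=1 S=120.3131 intr=0.0000 cont=8.7735 V=8.7735[hold]  S*(1)=-
k=0: j=0 S=111.0500 intr=7.9400 cont=13.7106 V=13.7106[hold]  S*(0)=-

price = 13.7106
boundary = - - - 87.3244 80.6012 87.3244 94.6085 102.5001 94.6085
tree:
13.7106
18.7197 8.7735
24.7651 12.7748 4.8162
31.6656 18.0005 7.6147 2.0403
38.3888 24.4085 11.6875 3.5784 0.5107
44.5944 31.6656 17.2840 6.1490 1.0233 0.0000
50.3222 38.3888 24.3815 10.2751 2.0502 0.0000 0.0000
55.6091 44.5944 31.6656 16.4899 4.1078 0.0000 0.0000 0.0000
60.4888 50.3222 38.3888 24.3815 8.2303 0.0000 0.0000 0.0000 0.0000
64.9929 55.6091 44.5944 31.6656 16.4899 0.0000 0.0000 0.0000 0.0000 0.0000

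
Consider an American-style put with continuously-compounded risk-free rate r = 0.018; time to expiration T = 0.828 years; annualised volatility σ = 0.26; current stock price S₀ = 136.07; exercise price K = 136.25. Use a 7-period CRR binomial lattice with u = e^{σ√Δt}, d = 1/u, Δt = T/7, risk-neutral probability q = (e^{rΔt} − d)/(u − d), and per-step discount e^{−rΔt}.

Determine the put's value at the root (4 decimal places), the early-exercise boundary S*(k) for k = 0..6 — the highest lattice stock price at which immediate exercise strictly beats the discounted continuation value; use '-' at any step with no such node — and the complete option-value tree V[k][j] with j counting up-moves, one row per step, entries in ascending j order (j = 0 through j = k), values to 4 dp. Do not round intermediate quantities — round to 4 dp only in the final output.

params: Δt=0.11829 u=1.09354 d=0.91446 q=0.48956 e^(-rΔt)=0.99787
t_7 payoffs: 63.4859 49.2364 32.1964 11.8194 0.0000 0.0000 0.0000 0.0000
t_6: node(6,0) S=79.5705 payoff=56.6795 vs cont=56.3897 → 56.6795 [stop]  node(6,1) S=95.1529 payoff=41.0971 vs cont=40.8073 → 41.0971 [stop]  node(6,2) S=113.7869 payoff=22.4631 vs cont=22.1733 → 22.4631 [stop]  node(6,3) S=136.0700 payoff=0.1800 vs cont=6.0202 → 6.0202 [wait]  node(6,4) S=162.7168 payoff=0.0000 vs cont=0.0000 → 0.0000 [wait]  node(6,5) S=194.5820 payoff=0.0000 vs cont=0.0000 → 0.0000 [wait]  node(6,6) S=232.6873 payoff=0.0000 vs cont=0.0000 → 0.0000 [wait]  ⇒ S*(6)=113.7869
t_5: node(5,0) S=87.0136 payoff=49.2364 vs cont=48.9466 → 49.2364 [stop]  node(5,1) S=104.0536 payoff=32.1964 vs cont=31.9066 → 32.1964 [stop]  node(5,2) S=124.4306 payoff=11.8194 vs cont=14.3826 → 14.3826 [wait]  node(5,3) S=148.7981 payoff=0.0000 vs cont=3.0664 → 3.0664 [wait]  node(5,4) S=177.9375 payoff=0.0000 vs cont=0.0000 → 0.0000 [wait]  node(5,5) S=212.7833 payoff=0.0000 vs cont=0.0000 → 0.0000 [wait]  ⇒ S*(5)=104.0536
t_4: node(4,0) S=95.1529 payoff=41.0971 vs cont=40.8073 → 41.0971 [stop]  node(4,1) S=113.7869 payoff=22.4631 vs cont=23.4255 → 23.4255 [wait]  node(4,2) S=136.0700 payoff=0.1800 vs cont=8.8238 → 8.8238 [wait]  node(4,3) S=162.7168 payoff=0.0000 vs cont=1.5619 → 1.5619 [wait]  node(4,4) S=194.5820 payoff=0.0000 vs cont=0.0000 → 0.0000 [wait]  ⇒ S*(4)=95.1529
t_3: node(3,0) S=104.0536 payoff=32.1964 vs cont=32.3767 → 32.3767 [wait]  node(3,1) S=124.4306 payoff=11.8194 vs cont=16.2425 → 16.2425 [wait]  node(3,2) S=148.7981 payoff=0.0000 vs cont=5.2575 → 5.2575 [wait]  node(3,3) S=177.9375 payoff=0.0000 vs cont=0.7956 → 0.7956 [wait]  ⇒ S*(3)=-
t_2: node(2,0) S=113.7869 payoff=22.4631 vs cont=24.4260 → 24.4260 [wait]  node(2,1) S=136.0700 payoff=0.1800 vs cont=10.8415 → 10.8415 [wait]  node(2,2) S=162.7168 payoff=0.0000 vs cont=3.0665 → 3.0665 [wait]  ⇒ S*(2)=-
t_1: node(1,0) S=124.4306 payoff=11.8194 vs cont=17.7377 → 17.7377 [wait]  node(1,1) S=148.7981 payoff=0.0000 vs cont=7.0202 → 7.0202 [wait]  ⇒ S*(1)=-
t_0: node(0,0) S=136.0700 payoff=0.1800 vs cont=12.4643 → 12.4643 [wait]  ⇒ S*(0)=-

price = 12.4643
boundary = - - - - 95.1529 104.0536 113.7869
tree:
12.4643
17.7377 7.0202
24.4260 10.8415 3.0665
32.3767 16.2425 5.2575 0.7956
41.0971 23.4255 8.8238 1.5619 0.0000
49.2364 32.1964 14.3826 3.0664 0.0000 0.0000
56.6795 41.0971 22.4631 6.0202 0.0000 0.0000 0.0000
63.4859 49.2364 32.1964 11.8194 0.0000 0.0000 0.0000 0.0000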